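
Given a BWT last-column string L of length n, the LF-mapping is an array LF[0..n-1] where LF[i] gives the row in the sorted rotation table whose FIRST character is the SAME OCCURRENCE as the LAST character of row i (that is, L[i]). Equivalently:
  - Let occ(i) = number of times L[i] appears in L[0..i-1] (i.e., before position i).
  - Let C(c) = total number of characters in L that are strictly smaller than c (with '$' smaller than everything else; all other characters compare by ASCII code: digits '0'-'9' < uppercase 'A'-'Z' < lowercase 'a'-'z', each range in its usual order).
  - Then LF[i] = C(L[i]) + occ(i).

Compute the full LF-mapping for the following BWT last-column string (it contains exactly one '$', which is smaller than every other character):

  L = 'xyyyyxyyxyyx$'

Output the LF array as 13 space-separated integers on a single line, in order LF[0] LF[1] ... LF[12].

Answer: 1 5 6 7 8 2 9 10 3 11 12 4 0

Derivation:
Char counts: '$':1, 'x':4, 'y':8
C (first-col start): C('$')=0, C('x')=1, C('y')=5
L[0]='x': occ=0, LF[0]=C('x')+0=1+0=1
L[1]='y': occ=0, LF[1]=C('y')+0=5+0=5
L[2]='y': occ=1, LF[2]=C('y')+1=5+1=6
L[3]='y': occ=2, LF[3]=C('y')+2=5+2=7
L[4]='y': occ=3, LF[4]=C('y')+3=5+3=8
L[5]='x': occ=1, LF[5]=C('x')+1=1+1=2
L[6]='y': occ=4, LF[6]=C('y')+4=5+4=9
L[7]='y': occ=5, LF[7]=C('y')+5=5+5=10
L[8]='x': occ=2, LF[8]=C('x')+2=1+2=3
L[9]='y': occ=6, LF[9]=C('y')+6=5+6=11
L[10]='y': occ=7, LF[10]=C('y')+7=5+7=12
L[11]='x': occ=3, LF[11]=C('x')+3=1+3=4
L[12]='$': occ=0, LF[12]=C('$')+0=0+0=0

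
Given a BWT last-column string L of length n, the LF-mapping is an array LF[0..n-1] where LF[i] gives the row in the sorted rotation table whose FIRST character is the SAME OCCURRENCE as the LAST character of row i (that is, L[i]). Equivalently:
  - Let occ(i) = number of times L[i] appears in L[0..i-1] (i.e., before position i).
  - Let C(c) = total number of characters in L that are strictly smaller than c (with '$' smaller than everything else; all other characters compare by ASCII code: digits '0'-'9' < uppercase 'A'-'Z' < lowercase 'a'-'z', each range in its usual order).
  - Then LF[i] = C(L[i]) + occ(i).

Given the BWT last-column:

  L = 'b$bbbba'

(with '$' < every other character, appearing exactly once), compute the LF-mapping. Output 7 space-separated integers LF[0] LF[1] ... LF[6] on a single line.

Answer: 2 0 3 4 5 6 1

Derivation:
Char counts: '$':1, 'a':1, 'b':5
C (first-col start): C('$')=0, C('a')=1, C('b')=2
L[0]='b': occ=0, LF[0]=C('b')+0=2+0=2
L[1]='$': occ=0, LF[1]=C('$')+0=0+0=0
L[2]='b': occ=1, LF[2]=C('b')+1=2+1=3
L[3]='b': occ=2, LF[3]=C('b')+2=2+2=4
L[4]='b': occ=3, LF[4]=C('b')+3=2+3=5
L[5]='b': occ=4, LF[5]=C('b')+4=2+4=6
L[6]='a': occ=0, LF[6]=C('a')+0=1+0=1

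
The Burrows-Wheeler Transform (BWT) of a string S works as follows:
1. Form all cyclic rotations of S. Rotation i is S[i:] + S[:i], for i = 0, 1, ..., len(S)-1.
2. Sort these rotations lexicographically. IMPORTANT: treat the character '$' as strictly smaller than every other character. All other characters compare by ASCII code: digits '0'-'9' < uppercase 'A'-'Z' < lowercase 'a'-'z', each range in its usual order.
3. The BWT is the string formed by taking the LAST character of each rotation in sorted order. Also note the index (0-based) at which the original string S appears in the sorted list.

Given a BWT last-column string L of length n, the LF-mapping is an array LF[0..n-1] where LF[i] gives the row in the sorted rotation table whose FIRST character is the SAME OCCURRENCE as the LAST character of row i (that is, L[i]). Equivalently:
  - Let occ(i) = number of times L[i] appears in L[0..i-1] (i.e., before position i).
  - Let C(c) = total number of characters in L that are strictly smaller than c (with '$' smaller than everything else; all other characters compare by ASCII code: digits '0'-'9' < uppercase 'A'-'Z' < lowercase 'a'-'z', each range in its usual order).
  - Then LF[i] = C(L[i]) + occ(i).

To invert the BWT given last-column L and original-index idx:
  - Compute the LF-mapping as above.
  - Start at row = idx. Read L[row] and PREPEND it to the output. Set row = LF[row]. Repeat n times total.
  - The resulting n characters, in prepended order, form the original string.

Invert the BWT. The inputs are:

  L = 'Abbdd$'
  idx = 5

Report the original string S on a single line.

LF mapping: 1 2 3 4 5 0
Walk LF starting at row 5, prepending L[row]:
  step 1: row=5, L[5]='$', prepend. Next row=LF[5]=0
  step 2: row=0, L[0]='A', prepend. Next row=LF[0]=1
  step 3: row=1, L[1]='b', prepend. Next row=LF[1]=2
  step 4: row=2, L[2]='b', prepend. Next row=LF[2]=3
  step 5: row=3, L[3]='d', prepend. Next row=LF[3]=4
  step 6: row=4, L[4]='d', prepend. Next row=LF[4]=5
Reversed output: ddbbA$

Answer: ddbbA$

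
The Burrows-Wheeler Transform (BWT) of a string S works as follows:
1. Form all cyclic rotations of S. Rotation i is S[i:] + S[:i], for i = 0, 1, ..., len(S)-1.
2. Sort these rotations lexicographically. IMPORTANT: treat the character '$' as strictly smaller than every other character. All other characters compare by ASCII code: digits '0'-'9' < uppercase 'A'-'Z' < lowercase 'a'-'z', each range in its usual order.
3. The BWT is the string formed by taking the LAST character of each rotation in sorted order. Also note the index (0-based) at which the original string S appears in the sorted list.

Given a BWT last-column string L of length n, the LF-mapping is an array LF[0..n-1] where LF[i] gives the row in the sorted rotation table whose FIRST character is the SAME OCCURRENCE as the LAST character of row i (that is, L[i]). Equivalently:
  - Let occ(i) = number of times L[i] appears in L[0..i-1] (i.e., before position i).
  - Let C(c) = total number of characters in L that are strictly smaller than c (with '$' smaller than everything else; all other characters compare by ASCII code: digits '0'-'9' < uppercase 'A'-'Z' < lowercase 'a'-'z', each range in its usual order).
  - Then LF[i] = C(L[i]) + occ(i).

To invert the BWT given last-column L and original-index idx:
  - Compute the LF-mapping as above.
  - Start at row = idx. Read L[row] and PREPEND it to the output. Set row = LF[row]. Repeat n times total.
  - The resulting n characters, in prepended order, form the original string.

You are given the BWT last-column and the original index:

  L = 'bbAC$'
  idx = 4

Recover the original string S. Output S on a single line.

Answer: bACb$

Derivation:
LF mapping: 3 4 1 2 0
Walk LF starting at row 4, prepending L[row]:
  step 1: row=4, L[4]='$', prepend. Next row=LF[4]=0
  step 2: row=0, L[0]='b', prepend. Next row=LF[0]=3
  step 3: row=3, L[3]='C', prepend. Next row=LF[3]=2
  step 4: row=2, L[2]='A', prepend. Next row=LF[2]=1
  step 5: row=1, L[1]='b', prepend. Next row=LF[1]=4
Reversed output: bACb$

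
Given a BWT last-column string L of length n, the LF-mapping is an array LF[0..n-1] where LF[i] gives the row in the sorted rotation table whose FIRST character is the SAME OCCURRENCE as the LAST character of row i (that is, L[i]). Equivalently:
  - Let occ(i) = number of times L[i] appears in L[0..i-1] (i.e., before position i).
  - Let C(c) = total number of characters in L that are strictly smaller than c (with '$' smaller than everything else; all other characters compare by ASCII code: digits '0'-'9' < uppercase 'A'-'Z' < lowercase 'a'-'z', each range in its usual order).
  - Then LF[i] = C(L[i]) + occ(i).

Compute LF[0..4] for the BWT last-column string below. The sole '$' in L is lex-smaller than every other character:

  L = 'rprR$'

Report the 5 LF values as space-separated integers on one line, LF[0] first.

Char counts: '$':1, 'R':1, 'p':1, 'r':2
C (first-col start): C('$')=0, C('R')=1, C('p')=2, C('r')=3
L[0]='r': occ=0, LF[0]=C('r')+0=3+0=3
L[1]='p': occ=0, LF[1]=C('p')+0=2+0=2
L[2]='r': occ=1, LF[2]=C('r')+1=3+1=4
L[3]='R': occ=0, LF[3]=C('R')+0=1+0=1
L[4]='$': occ=0, LF[4]=C('$')+0=0+0=0

Answer: 3 2 4 1 0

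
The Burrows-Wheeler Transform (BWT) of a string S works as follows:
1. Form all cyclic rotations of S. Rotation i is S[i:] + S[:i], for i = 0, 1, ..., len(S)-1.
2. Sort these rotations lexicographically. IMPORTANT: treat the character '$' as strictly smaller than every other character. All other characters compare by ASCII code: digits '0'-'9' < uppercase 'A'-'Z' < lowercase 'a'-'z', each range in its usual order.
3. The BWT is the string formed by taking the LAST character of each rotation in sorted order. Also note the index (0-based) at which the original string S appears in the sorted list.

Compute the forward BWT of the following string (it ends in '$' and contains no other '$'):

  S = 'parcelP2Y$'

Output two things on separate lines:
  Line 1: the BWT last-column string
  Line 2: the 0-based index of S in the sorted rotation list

Answer: YPl2prce$a
8

Derivation:
All 10 rotations (rotation i = S[i:]+S[:i]):
  rot[0] = parcelP2Y$
  rot[1] = arcelP2Y$p
  rot[2] = rcelP2Y$pa
  rot[3] = celP2Y$par
  rot[4] = elP2Y$parc
  rot[5] = lP2Y$parce
  rot[6] = P2Y$parcel
  rot[7] = 2Y$parcelP
  rot[8] = Y$parcelP2
  rot[9] = $parcelP2Y
Sorted (with $ < everything):
  sorted[0] = $parcelP2Y  (last char: 'Y')
  sorted[1] = 2Y$parcelP  (last char: 'P')
  sorted[2] = P2Y$parcel  (last char: 'l')
  sorted[3] = Y$parcelP2  (last char: '2')
  sorted[4] = arcelP2Y$p  (last char: 'p')
  sorted[5] = celP2Y$par  (last char: 'r')
  sorted[6] = elP2Y$parc  (last char: 'c')
  sorted[7] = lP2Y$parce  (last char: 'e')
  sorted[8] = parcelP2Y$  (last char: '$')
  sorted[9] = rcelP2Y$pa  (last char: 'a')
Last column: YPl2prce$a
Original string S is at sorted index 8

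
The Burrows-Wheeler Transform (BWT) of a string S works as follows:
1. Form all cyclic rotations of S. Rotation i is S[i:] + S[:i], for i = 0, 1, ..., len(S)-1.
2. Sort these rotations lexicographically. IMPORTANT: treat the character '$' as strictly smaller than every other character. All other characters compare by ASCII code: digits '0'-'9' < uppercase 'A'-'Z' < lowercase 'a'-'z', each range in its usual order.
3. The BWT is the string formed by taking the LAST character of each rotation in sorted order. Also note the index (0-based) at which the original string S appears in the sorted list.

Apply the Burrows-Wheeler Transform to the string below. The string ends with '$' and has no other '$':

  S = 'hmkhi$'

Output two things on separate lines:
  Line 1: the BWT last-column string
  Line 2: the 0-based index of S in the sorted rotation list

Answer: ik$hmh
2

Derivation:
All 6 rotations (rotation i = S[i:]+S[:i]):
  rot[0] = hmkhi$
  rot[1] = mkhi$h
  rot[2] = khi$hm
  rot[3] = hi$hmk
  rot[4] = i$hmkh
  rot[5] = $hmkhi
Sorted (with $ < everything):
  sorted[0] = $hmkhi  (last char: 'i')
  sorted[1] = hi$hmk  (last char: 'k')
  sorted[2] = hmkhi$  (last char: '$')
  sorted[3] = i$hmkh  (last char: 'h')
  sorted[4] = khi$hm  (last char: 'm')
  sorted[5] = mkhi$h  (last char: 'h')
Last column: ik$hmh
Original string S is at sorted index 2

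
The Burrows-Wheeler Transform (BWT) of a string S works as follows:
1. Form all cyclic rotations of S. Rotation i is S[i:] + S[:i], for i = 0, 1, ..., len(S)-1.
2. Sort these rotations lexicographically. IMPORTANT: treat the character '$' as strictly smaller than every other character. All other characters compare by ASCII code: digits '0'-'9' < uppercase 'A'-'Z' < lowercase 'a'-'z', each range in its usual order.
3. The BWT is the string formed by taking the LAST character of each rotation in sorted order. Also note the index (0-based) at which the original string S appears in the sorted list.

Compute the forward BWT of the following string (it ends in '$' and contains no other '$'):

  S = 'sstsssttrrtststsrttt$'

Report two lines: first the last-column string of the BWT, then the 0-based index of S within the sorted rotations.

Answer: ttrstt$stststtsssrtsr
6

Derivation:
All 21 rotations (rotation i = S[i:]+S[:i]):
  rot[0] = sstsssttrrtststsrttt$
  rot[1] = stsssttrrtststsrttt$s
  rot[2] = tsssttrrtststsrttt$ss
  rot[3] = sssttrrtststsrttt$sst
  rot[4] = ssttrrtststsrttt$ssts
  rot[5] = sttrrtststsrttt$sstss
  rot[6] = ttrrtststsrttt$sstsss
  rot[7] = trrtststsrttt$sstssst
  rot[8] = rrtststsrttt$sstssstt
  rot[9] = rtststsrttt$sstsssttr
  rot[10] = tststsrttt$sstsssttrr
  rot[11] = ststsrttt$sstsssttrrt
  rot[12] = tstsrttt$sstsssttrrts
  rot[13] = stsrttt$sstsssttrrtst
  rot[14] = tsrttt$sstsssttrrtsts
  rot[15] = srttt$sstsssttrrtstst
  rot[16] = rttt$sstsssttrrtststs
  rot[17] = ttt$sstsssttrrtststsr
  rot[18] = tt$sstsssttrrtststsrt
  rot[19] = t$sstsssttrrtststsrtt
  rot[20] = $sstsssttrrtststsrttt
Sorted (with $ < everything):
  sorted[0] = $sstsssttrrtststsrttt  (last char: 't')
  sorted[1] = rrtststsrttt$sstssstt  (last char: 't')
  sorted[2] = rtststsrttt$sstsssttr  (last char: 'r')
  sorted[3] = rttt$sstsssttrrtststs  (last char: 's')
  sorted[4] = srttt$sstsssttrrtstst  (last char: 't')
  sorted[5] = sssttrrtststsrttt$sst  (last char: 't')
  sorted[6] = sstsssttrrtststsrttt$  (last char: '$')
  sorted[7] = ssttrrtststsrttt$ssts  (last char: 's')
  sorted[8] = stsrttt$sstsssttrrtst  (last char: 't')
  sorted[9] = stsssttrrtststsrttt$s  (last char: 's')
  sorted[10] = ststsrttt$sstsssttrrt  (last char: 't')
  sorted[11] = sttrrtststsrttt$sstss  (last char: 's')
  sorted[12] = t$sstsssttrrtststsrtt  (last char: 't')
  sorted[13] = trrtststsrttt$sstssst  (last char: 't')
  sorted[14] = tsrttt$sstsssttrrtsts  (last char: 's')
  sorted[15] = tsssttrrtststsrttt$ss  (last char: 's')
  sorted[16] = tstsrttt$sstsssttrrts  (last char: 's')
  sorted[17] = tststsrttt$sstsssttrr  (last char: 'r')
  sorted[18] = tt$sstsssttrrtststsrt  (last char: 't')
  sorted[19] = ttrrtststsrttt$sstsss  (last char: 's')
  sorted[20] = ttt$sstsssttrrtststsr  (last char: 'r')
Last column: ttrstt$stststtsssrtsr
Original string S is at sorted index 6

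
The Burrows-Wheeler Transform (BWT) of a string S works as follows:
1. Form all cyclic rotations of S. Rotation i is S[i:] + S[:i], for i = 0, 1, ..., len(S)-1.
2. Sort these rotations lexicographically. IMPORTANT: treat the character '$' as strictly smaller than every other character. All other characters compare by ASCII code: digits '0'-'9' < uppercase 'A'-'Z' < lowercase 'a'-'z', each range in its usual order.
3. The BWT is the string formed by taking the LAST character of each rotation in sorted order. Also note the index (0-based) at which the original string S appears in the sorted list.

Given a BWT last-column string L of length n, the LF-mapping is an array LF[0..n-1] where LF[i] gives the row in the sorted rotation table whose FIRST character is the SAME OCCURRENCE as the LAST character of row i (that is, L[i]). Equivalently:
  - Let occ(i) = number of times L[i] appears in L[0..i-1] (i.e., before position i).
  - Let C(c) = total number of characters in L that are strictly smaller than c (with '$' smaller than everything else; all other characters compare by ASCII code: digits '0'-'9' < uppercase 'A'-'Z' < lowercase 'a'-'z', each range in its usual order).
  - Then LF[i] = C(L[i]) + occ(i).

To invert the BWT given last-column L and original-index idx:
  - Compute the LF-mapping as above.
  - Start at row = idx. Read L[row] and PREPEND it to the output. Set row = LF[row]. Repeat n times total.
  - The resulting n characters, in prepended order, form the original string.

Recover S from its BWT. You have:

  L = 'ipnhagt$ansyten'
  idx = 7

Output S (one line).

LF mapping: 6 10 7 5 1 4 12 0 2 8 11 14 13 3 9
Walk LF starting at row 7, prepending L[row]:
  step 1: row=7, L[7]='$', prepend. Next row=LF[7]=0
  step 2: row=0, L[0]='i', prepend. Next row=LF[0]=6
  step 3: row=6, L[6]='t', prepend. Next row=LF[6]=12
  step 4: row=12, L[12]='t', prepend. Next row=LF[12]=13
  step 5: row=13, L[13]='e', prepend. Next row=LF[13]=3
  step 6: row=3, L[3]='h', prepend. Next row=LF[3]=5
  step 7: row=5, L[5]='g', prepend. Next row=LF[5]=4
  step 8: row=4, L[4]='a', prepend. Next row=LF[4]=1
  step 9: row=1, L[1]='p', prepend. Next row=LF[1]=10
  step 10: row=10, L[10]='s', prepend. Next row=LF[10]=11
  step 11: row=11, L[11]='y', prepend. Next row=LF[11]=14
  step 12: row=14, L[14]='n', prepend. Next row=LF[14]=9
  step 13: row=9, L[9]='n', prepend. Next row=LF[9]=8
  step 14: row=8, L[8]='a', prepend. Next row=LF[8]=2
  step 15: row=2, L[2]='n', prepend. Next row=LF[2]=7
Reversed output: nannyspaghetti$

Answer: nannyspaghetti$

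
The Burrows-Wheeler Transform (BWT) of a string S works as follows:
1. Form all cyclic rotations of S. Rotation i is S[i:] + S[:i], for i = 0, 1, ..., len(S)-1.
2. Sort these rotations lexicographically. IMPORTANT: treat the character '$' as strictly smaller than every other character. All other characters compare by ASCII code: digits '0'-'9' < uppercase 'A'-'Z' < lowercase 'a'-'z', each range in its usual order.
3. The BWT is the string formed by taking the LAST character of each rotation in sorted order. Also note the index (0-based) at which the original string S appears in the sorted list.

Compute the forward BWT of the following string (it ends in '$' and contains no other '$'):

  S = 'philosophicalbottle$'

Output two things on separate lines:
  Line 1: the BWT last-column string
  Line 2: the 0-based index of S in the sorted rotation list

All 20 rotations (rotation i = S[i:]+S[:i]):
  rot[0] = philosophicalbottle$
  rot[1] = hilosophicalbottle$p
  rot[2] = ilosophicalbottle$ph
  rot[3] = losophicalbottle$phi
  rot[4] = osophicalbottle$phil
  rot[5] = sophicalbottle$philo
  rot[6] = ophicalbottle$philos
  rot[7] = phicalbottle$philoso
  rot[8] = hicalbottle$philosop
  rot[9] = icalbottle$philosoph
  rot[10] = calbottle$philosophi
  rot[11] = albottle$philosophic
  rot[12] = lbottle$philosophica
  rot[13] = bottle$philosophical
  rot[14] = ottle$philosophicalb
  rot[15] = ttle$philosophicalbo
  rot[16] = tle$philosophicalbot
  rot[17] = le$philosophicalbott
  rot[18] = e$philosophicalbottl
  rot[19] = $philosophicalbottle
Sorted (with $ < everything):
  sorted[0] = $philosophicalbottle  (last char: 'e')
  sorted[1] = albottle$philosophic  (last char: 'c')
  sorted[2] = bottle$philosophical  (last char: 'l')
  sorted[3] = calbottle$philosophi  (last char: 'i')
  sorted[4] = e$philosophicalbottl  (last char: 'l')
  sorted[5] = hicalbottle$philosop  (last char: 'p')
  sorted[6] = hilosophicalbottle$p  (last char: 'p')
  sorted[7] = icalbottle$philosoph  (last char: 'h')
  sorted[8] = ilosophicalbottle$ph  (last char: 'h')
  sorted[9] = lbottle$philosophica  (last char: 'a')
  sorted[10] = le$philosophicalbott  (last char: 't')
  sorted[11] = losophicalbottle$phi  (last char: 'i')
  sorted[12] = ophicalbottle$philos  (last char: 's')
  sorted[13] = osophicalbottle$phil  (last char: 'l')
  sorted[14] = ottle$philosophicalb  (last char: 'b')
  sorted[15] = phicalbottle$philoso  (last char: 'o')
  sorted[16] = philosophicalbottle$  (last char: '$')
  sorted[17] = sophicalbottle$philo  (last char: 'o')
  sorted[18] = tle$philosophicalbot  (last char: 't')
  sorted[19] = ttle$philosophicalbo  (last char: 'o')
Last column: eclilpphhatislbo$oto
Original string S is at sorted index 16

Answer: eclilpphhatislbo$oto
16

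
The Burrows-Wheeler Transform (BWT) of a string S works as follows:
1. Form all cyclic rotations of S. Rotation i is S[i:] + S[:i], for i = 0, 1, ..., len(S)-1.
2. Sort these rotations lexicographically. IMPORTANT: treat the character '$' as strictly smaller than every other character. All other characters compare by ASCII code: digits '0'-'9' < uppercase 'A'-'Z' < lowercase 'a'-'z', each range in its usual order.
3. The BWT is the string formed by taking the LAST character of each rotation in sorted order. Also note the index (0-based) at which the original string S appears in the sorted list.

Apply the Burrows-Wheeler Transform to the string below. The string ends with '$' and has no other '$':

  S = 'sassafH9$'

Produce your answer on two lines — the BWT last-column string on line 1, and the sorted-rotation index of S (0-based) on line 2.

All 9 rotations (rotation i = S[i:]+S[:i]):
  rot[0] = sassafH9$
  rot[1] = assafH9$s
  rot[2] = ssafH9$sa
  rot[3] = safH9$sas
  rot[4] = afH9$sass
  rot[5] = fH9$sassa
  rot[6] = H9$sassaf
  rot[7] = 9$sassafH
  rot[8] = $sassafH9
Sorted (with $ < everything):
  sorted[0] = $sassafH9  (last char: '9')
  sorted[1] = 9$sassafH  (last char: 'H')
  sorted[2] = H9$sassaf  (last char: 'f')
  sorted[3] = afH9$sass  (last char: 's')
  sorted[4] = assafH9$s  (last char: 's')
  sorted[5] = fH9$sassa  (last char: 'a')
  sorted[6] = safH9$sas  (last char: 's')
  sorted[7] = sassafH9$  (last char: '$')
  sorted[8] = ssafH9$sa  (last char: 'a')
Last column: 9Hfssas$a
Original string S is at sorted index 7

Answer: 9Hfssas$a
7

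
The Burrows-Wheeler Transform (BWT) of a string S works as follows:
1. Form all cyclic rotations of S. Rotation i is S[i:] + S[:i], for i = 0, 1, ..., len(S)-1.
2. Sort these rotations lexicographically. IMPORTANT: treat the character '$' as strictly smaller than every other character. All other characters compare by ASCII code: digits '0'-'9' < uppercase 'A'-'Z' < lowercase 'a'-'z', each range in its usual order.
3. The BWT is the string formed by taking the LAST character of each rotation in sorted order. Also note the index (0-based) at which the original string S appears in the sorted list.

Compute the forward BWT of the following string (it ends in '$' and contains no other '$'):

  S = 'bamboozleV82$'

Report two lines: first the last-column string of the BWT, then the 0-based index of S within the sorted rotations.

All 13 rotations (rotation i = S[i:]+S[:i]):
  rot[0] = bamboozleV82$
  rot[1] = amboozleV82$b
  rot[2] = mboozleV82$ba
  rot[3] = boozleV82$bam
  rot[4] = oozleV82$bamb
  rot[5] = ozleV82$bambo
  rot[6] = zleV82$bamboo
  rot[7] = leV82$bambooz
  rot[8] = eV82$bamboozl
  rot[9] = V82$bamboozle
  rot[10] = 82$bamboozleV
  rot[11] = 2$bamboozleV8
  rot[12] = $bamboozleV82
Sorted (with $ < everything):
  sorted[0] = $bamboozleV82  (last char: '2')
  sorted[1] = 2$bamboozleV8  (last char: '8')
  sorted[2] = 82$bamboozleV  (last char: 'V')
  sorted[3] = V82$bamboozle  (last char: 'e')
  sorted[4] = amboozleV82$b  (last char: 'b')
  sorted[5] = bamboozleV82$  (last char: '$')
  sorted[6] = boozleV82$bam  (last char: 'm')
  sorted[7] = eV82$bamboozl  (last char: 'l')
  sorted[8] = leV82$bambooz  (last char: 'z')
  sorted[9] = mboozleV82$ba  (last char: 'a')
  sorted[10] = oozleV82$bamb  (last char: 'b')
  sorted[11] = ozleV82$bambo  (last char: 'o')
  sorted[12] = zleV82$bamboo  (last char: 'o')
Last column: 28Veb$mlzaboo
Original string S is at sorted index 5

Answer: 28Veb$mlzaboo
5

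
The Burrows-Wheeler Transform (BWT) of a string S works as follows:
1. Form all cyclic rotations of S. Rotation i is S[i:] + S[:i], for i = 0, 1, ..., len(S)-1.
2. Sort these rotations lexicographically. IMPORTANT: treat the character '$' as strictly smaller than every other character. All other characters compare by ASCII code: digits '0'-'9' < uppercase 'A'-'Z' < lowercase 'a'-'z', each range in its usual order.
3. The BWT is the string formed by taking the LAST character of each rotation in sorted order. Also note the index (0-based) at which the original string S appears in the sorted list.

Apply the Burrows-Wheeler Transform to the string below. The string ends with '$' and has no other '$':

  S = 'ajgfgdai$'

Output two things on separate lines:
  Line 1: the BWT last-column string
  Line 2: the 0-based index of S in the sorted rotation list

Answer: id$ggfjaa
2

Derivation:
All 9 rotations (rotation i = S[i:]+S[:i]):
  rot[0] = ajgfgdai$
  rot[1] = jgfgdai$a
  rot[2] = gfgdai$aj
  rot[3] = fgdai$ajg
  rot[4] = gdai$ajgf
  rot[5] = dai$ajgfg
  rot[6] = ai$ajgfgd
  rot[7] = i$ajgfgda
  rot[8] = $ajgfgdai
Sorted (with $ < everything):
  sorted[0] = $ajgfgdai  (last char: 'i')
  sorted[1] = ai$ajgfgd  (last char: 'd')
  sorted[2] = ajgfgdai$  (last char: '$')
  sorted[3] = dai$ajgfg  (last char: 'g')
  sorted[4] = fgdai$ajg  (last char: 'g')
  sorted[5] = gdai$ajgf  (last char: 'f')
  sorted[6] = gfgdai$aj  (last char: 'j')
  sorted[7] = i$ajgfgda  (last char: 'a')
  sorted[8] = jgfgdai$a  (last char: 'a')
Last column: id$ggfjaa
Original string S is at sorted index 2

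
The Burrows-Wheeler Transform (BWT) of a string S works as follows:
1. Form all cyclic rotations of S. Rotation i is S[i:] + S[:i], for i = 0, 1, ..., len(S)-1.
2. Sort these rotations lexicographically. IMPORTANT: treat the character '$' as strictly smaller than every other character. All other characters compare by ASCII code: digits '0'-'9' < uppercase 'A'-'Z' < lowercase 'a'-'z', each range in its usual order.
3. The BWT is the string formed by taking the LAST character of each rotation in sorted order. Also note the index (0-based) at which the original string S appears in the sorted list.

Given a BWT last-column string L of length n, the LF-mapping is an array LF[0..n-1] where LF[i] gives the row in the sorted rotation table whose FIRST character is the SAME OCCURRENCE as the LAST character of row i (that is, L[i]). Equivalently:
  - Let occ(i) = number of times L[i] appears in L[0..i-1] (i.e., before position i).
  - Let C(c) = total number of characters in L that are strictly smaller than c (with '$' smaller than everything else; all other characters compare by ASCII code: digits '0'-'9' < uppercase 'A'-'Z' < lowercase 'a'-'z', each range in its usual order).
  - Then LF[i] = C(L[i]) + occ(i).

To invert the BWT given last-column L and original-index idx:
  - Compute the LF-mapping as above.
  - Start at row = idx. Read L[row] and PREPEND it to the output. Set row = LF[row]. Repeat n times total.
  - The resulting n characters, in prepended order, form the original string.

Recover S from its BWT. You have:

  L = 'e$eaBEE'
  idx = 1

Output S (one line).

Answer: BaEeEe$

Derivation:
LF mapping: 5 0 6 4 1 2 3
Walk LF starting at row 1, prepending L[row]:
  step 1: row=1, L[1]='$', prepend. Next row=LF[1]=0
  step 2: row=0, L[0]='e', prepend. Next row=LF[0]=5
  step 3: row=5, L[5]='E', prepend. Next row=LF[5]=2
  step 4: row=2, L[2]='e', prepend. Next row=LF[2]=6
  step 5: row=6, L[6]='E', prepend. Next row=LF[6]=3
  step 6: row=3, L[3]='a', prepend. Next row=LF[3]=4
  step 7: row=4, L[4]='B', prepend. Next row=LF[4]=1
Reversed output: BaEeEe$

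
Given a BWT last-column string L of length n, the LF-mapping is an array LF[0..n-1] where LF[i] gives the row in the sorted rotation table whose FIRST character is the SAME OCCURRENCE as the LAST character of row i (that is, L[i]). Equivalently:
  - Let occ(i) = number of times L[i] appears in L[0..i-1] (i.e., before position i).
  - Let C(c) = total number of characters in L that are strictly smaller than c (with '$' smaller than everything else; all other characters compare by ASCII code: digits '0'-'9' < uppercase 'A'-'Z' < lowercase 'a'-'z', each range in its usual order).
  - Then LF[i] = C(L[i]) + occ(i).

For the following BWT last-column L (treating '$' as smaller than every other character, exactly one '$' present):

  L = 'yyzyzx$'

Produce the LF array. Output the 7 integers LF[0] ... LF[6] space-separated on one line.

Char counts: '$':1, 'x':1, 'y':3, 'z':2
C (first-col start): C('$')=0, C('x')=1, C('y')=2, C('z')=5
L[0]='y': occ=0, LF[0]=C('y')+0=2+0=2
L[1]='y': occ=1, LF[1]=C('y')+1=2+1=3
L[2]='z': occ=0, LF[2]=C('z')+0=5+0=5
L[3]='y': occ=2, LF[3]=C('y')+2=2+2=4
L[4]='z': occ=1, LF[4]=C('z')+1=5+1=6
L[5]='x': occ=0, LF[5]=C('x')+0=1+0=1
L[6]='$': occ=0, LF[6]=C('$')+0=0+0=0

Answer: 2 3 5 4 6 1 0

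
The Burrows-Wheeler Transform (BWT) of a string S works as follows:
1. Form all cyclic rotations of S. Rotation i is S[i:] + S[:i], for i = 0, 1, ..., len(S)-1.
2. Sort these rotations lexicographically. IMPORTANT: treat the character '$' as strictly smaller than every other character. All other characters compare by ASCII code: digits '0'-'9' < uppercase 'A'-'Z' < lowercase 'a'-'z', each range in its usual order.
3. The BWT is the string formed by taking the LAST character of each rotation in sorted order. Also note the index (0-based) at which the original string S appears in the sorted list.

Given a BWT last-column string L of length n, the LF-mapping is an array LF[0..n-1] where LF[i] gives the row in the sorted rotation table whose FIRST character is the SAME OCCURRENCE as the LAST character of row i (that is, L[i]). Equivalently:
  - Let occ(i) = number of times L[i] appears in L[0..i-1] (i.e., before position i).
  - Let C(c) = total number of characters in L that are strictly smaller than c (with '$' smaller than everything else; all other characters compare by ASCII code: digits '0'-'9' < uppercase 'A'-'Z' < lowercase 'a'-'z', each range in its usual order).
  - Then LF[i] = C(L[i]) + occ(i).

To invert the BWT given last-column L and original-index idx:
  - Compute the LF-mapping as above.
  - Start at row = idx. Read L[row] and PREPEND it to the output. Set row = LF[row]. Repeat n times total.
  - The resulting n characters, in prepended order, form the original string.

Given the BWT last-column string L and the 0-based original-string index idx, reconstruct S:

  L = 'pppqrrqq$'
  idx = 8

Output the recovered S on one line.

LF mapping: 1 2 3 4 7 8 5 6 0
Walk LF starting at row 8, prepending L[row]:
  step 1: row=8, L[8]='$', prepend. Next row=LF[8]=0
  step 2: row=0, L[0]='p', prepend. Next row=LF[0]=1
  step 3: row=1, L[1]='p', prepend. Next row=LF[1]=2
  step 4: row=2, L[2]='p', prepend. Next row=LF[2]=3
  step 5: row=3, L[3]='q', prepend. Next row=LF[3]=4
  step 6: row=4, L[4]='r', prepend. Next row=LF[4]=7
  step 7: row=7, L[7]='q', prepend. Next row=LF[7]=6
  step 8: row=6, L[6]='q', prepend. Next row=LF[6]=5
  step 9: row=5, L[5]='r', prepend. Next row=LF[5]=8
Reversed output: rqqrqppp$

Answer: rqqrqppp$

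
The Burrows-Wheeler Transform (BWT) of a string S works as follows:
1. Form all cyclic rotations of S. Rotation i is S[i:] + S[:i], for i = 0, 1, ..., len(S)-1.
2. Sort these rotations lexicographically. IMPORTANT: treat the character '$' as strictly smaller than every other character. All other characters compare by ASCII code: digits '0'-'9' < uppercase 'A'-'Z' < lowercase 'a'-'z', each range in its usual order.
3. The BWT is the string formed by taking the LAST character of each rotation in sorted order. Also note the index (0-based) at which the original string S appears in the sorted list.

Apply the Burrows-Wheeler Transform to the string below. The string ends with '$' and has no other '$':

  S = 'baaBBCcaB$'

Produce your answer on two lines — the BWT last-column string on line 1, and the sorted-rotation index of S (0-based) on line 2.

Answer: BaaBBcab$C
8

Derivation:
All 10 rotations (rotation i = S[i:]+S[:i]):
  rot[0] = baaBBCcaB$
  rot[1] = aaBBCcaB$b
  rot[2] = aBBCcaB$ba
  rot[3] = BBCcaB$baa
  rot[4] = BCcaB$baaB
  rot[5] = CcaB$baaBB
  rot[6] = caB$baaBBC
  rot[7] = aB$baaBBCc
  rot[8] = B$baaBBCca
  rot[9] = $baaBBCcaB
Sorted (with $ < everything):
  sorted[0] = $baaBBCcaB  (last char: 'B')
  sorted[1] = B$baaBBCca  (last char: 'a')
  sorted[2] = BBCcaB$baa  (last char: 'a')
  sorted[3] = BCcaB$baaB  (last char: 'B')
  sorted[4] = CcaB$baaBB  (last char: 'B')
  sorted[5] = aB$baaBBCc  (last char: 'c')
  sorted[6] = aBBCcaB$ba  (last char: 'a')
  sorted[7] = aaBBCcaB$b  (last char: 'b')
  sorted[8] = baaBBCcaB$  (last char: '$')
  sorted[9] = caB$baaBBC  (last char: 'C')
Last column: BaaBBcab$C
Original string S is at sorted index 8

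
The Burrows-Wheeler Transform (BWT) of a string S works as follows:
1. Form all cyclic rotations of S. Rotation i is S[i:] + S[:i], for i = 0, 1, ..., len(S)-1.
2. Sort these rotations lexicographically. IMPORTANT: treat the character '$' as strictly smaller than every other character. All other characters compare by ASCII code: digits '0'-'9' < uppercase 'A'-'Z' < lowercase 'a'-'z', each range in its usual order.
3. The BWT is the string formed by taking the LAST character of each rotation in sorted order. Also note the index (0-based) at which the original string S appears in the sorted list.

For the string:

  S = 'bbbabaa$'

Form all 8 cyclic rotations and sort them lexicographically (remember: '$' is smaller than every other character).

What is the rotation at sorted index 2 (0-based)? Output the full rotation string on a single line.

All 8 rotations (rotation i = S[i:]+S[:i]):
  rot[0] = bbbabaa$
  rot[1] = bbabaa$b
  rot[2] = babaa$bb
  rot[3] = abaa$bbb
  rot[4] = baa$bbba
  rot[5] = aa$bbbab
  rot[6] = a$bbbaba
  rot[7] = $bbbabaa
Sorted (with $ < everything):
  sorted[0] = $bbbabaa
  sorted[1] = a$bbbaba
  sorted[2] = aa$bbbab
  sorted[3] = abaa$bbb
  sorted[4] = baa$bbba
  sorted[5] = babaa$bb
  sorted[6] = bbabaa$b
  sorted[7] = bbbabaa$
sorted[2] = aa$bbbab

Answer: aa$bbbab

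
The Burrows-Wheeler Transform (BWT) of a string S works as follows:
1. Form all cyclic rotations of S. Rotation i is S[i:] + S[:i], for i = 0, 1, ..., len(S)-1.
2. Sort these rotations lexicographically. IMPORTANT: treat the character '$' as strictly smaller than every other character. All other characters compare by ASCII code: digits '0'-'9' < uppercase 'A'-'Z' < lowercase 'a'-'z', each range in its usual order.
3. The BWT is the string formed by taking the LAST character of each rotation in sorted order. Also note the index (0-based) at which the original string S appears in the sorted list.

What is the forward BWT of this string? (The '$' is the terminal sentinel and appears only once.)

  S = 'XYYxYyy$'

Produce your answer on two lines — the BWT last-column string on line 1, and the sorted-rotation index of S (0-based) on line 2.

Answer: y$XYxYyY
1

Derivation:
All 8 rotations (rotation i = S[i:]+S[:i]):
  rot[0] = XYYxYyy$
  rot[1] = YYxYyy$X
  rot[2] = YxYyy$XY
  rot[3] = xYyy$XYY
  rot[4] = Yyy$XYYx
  rot[5] = yy$XYYxY
  rot[6] = y$XYYxYy
  rot[7] = $XYYxYyy
Sorted (with $ < everything):
  sorted[0] = $XYYxYyy  (last char: 'y')
  sorted[1] = XYYxYyy$  (last char: '$')
  sorted[2] = YYxYyy$X  (last char: 'X')
  sorted[3] = YxYyy$XY  (last char: 'Y')
  sorted[4] = Yyy$XYYx  (last char: 'x')
  sorted[5] = xYyy$XYY  (last char: 'Y')
  sorted[6] = y$XYYxYy  (last char: 'y')
  sorted[7] = yy$XYYxY  (last char: 'Y')
Last column: y$XYxYyY
Original string S is at sorted index 1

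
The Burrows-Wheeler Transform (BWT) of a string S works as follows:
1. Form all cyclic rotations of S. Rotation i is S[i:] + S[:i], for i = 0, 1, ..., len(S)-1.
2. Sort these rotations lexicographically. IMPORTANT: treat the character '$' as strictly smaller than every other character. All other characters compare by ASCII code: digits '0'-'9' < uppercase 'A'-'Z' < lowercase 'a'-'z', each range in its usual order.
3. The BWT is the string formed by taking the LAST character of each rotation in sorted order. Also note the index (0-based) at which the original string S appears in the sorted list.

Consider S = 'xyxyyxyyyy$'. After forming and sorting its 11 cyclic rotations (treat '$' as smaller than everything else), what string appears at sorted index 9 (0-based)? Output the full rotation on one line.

All 11 rotations (rotation i = S[i:]+S[:i]):
  rot[0] = xyxyyxyyyy$
  rot[1] = yxyyxyyyy$x
  rot[2] = xyyxyyyy$xy
  rot[3] = yyxyyyy$xyx
  rot[4] = yxyyyy$xyxy
  rot[5] = xyyyy$xyxyy
  rot[6] = yyyy$xyxyyx
  rot[7] = yyy$xyxyyxy
  rot[8] = yy$xyxyyxyy
  rot[9] = y$xyxyyxyyy
  rot[10] = $xyxyyxyyyy
Sorted (with $ < everything):
  sorted[0] = $xyxyyxyyyy
  sorted[1] = xyxyyxyyyy$
  sorted[2] = xyyxyyyy$xy
  sorted[3] = xyyyy$xyxyy
  sorted[4] = y$xyxyyxyyy
  sorted[5] = yxyyxyyyy$x
  sorted[6] = yxyyyy$xyxy
  sorted[7] = yy$xyxyyxyy
  sorted[8] = yyxyyyy$xyx
  sorted[9] = yyy$xyxyyxy
  sorted[10] = yyyy$xyxyyx
sorted[9] = yyy$xyxyyxy

Answer: yyy$xyxyyxy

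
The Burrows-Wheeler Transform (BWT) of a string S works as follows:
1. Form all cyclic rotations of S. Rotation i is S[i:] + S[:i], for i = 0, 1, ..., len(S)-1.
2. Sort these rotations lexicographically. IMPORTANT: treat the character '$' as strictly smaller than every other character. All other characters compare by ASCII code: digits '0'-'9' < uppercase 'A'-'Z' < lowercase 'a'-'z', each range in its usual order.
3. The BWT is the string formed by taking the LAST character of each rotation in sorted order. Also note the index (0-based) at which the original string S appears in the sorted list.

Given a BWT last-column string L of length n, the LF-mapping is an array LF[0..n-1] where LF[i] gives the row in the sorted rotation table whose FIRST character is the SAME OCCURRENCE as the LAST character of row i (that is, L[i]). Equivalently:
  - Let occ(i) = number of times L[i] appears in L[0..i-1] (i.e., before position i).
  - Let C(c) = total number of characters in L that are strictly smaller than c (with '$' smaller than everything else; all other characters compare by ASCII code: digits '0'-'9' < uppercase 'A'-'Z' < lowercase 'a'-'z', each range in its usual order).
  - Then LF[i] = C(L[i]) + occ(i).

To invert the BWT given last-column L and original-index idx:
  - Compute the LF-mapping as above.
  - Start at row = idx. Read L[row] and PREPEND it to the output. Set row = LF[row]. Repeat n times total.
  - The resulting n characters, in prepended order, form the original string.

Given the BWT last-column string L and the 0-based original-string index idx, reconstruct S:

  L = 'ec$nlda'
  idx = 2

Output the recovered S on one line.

Answer: candle$

Derivation:
LF mapping: 4 2 0 6 5 3 1
Walk LF starting at row 2, prepending L[row]:
  step 1: row=2, L[2]='$', prepend. Next row=LF[2]=0
  step 2: row=0, L[0]='e', prepend. Next row=LF[0]=4
  step 3: row=4, L[4]='l', prepend. Next row=LF[4]=5
  step 4: row=5, L[5]='d', prepend. Next row=LF[5]=3
  step 5: row=3, L[3]='n', prepend. Next row=LF[3]=6
  step 6: row=6, L[6]='a', prepend. Next row=LF[6]=1
  step 7: row=1, L[1]='c', prepend. Next row=LF[1]=2
Reversed output: candle$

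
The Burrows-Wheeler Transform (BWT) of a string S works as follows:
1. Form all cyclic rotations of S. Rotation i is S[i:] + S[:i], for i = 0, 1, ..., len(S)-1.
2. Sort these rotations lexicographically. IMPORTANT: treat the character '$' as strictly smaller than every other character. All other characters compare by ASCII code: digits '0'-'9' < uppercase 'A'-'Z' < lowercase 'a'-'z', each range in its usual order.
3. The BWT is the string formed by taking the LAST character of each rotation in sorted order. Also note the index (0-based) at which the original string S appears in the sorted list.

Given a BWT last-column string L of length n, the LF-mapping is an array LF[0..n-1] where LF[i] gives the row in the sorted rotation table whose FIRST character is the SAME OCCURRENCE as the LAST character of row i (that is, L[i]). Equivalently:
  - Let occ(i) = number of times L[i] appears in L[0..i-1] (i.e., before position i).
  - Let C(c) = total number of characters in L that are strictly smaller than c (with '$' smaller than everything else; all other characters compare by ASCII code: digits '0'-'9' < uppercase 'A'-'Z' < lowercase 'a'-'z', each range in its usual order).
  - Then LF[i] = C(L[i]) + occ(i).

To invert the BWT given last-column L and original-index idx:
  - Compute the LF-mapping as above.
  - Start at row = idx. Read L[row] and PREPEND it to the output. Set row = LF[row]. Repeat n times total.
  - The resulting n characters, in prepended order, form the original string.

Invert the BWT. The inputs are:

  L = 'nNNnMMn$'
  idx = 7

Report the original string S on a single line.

Answer: nnNMNMn$

Derivation:
LF mapping: 5 3 4 6 1 2 7 0
Walk LF starting at row 7, prepending L[row]:
  step 1: row=7, L[7]='$', prepend. Next row=LF[7]=0
  step 2: row=0, L[0]='n', prepend. Next row=LF[0]=5
  step 3: row=5, L[5]='M', prepend. Next row=LF[5]=2
  step 4: row=2, L[2]='N', prepend. Next row=LF[2]=4
  step 5: row=4, L[4]='M', prepend. Next row=LF[4]=1
  step 6: row=1, L[1]='N', prepend. Next row=LF[1]=3
  step 7: row=3, L[3]='n', prepend. Next row=LF[3]=6
  step 8: row=6, L[6]='n', prepend. Next row=LF[6]=7
Reversed output: nnNMNMn$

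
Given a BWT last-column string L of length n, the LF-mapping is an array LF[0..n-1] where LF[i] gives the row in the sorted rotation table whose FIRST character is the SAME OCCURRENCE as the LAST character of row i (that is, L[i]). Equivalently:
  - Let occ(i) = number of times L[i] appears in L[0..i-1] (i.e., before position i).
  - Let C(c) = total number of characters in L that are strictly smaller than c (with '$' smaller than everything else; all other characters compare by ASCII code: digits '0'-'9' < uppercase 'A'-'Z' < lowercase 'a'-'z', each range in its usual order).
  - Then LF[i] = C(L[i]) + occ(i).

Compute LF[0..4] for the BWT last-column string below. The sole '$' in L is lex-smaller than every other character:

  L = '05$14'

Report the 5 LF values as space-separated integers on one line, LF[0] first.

Char counts: '$':1, '0':1, '1':1, '4':1, '5':1
C (first-col start): C('$')=0, C('0')=1, C('1')=2, C('4')=3, C('5')=4
L[0]='0': occ=0, LF[0]=C('0')+0=1+0=1
L[1]='5': occ=0, LF[1]=C('5')+0=4+0=4
L[2]='$': occ=0, LF[2]=C('$')+0=0+0=0
L[3]='1': occ=0, LF[3]=C('1')+0=2+0=2
L[4]='4': occ=0, LF[4]=C('4')+0=3+0=3

Answer: 1 4 0 2 3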